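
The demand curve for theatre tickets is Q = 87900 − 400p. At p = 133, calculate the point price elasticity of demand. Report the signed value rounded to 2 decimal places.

dQ/dp = −400. At p = 133, Q = 87900 − 400(133) = 34700.
Ed = (dQ/dp)·(p/Q) = −400 × (133/34700) = -1.5331…

-1.53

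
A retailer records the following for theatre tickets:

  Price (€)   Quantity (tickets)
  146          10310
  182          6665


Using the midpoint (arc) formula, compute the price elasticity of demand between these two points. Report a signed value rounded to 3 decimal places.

-1.956

%ΔQ = (6665 − 10310) / [(10310 + 6665)/2] = -3645/8487.5 = -0.429455…
%ΔP = (182 − 146) / [(146 + 182)/2] = 36/164 = 0.219512…
Arc Ed = %ΔQ / %ΔP = (-3645/8487.5) / (36/164) = -1.95640…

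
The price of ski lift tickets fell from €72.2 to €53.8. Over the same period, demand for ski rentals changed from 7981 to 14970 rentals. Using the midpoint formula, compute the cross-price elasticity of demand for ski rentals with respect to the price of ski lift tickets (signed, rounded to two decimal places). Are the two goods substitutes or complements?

-2.09; complements

%ΔQ_{ski rentals} = (14970 − 7981)/avg = 6989/11475.5 = 0.609036…
%ΔP_{ski lift tickets} = (53.8 − 72.2)/avg = -18.4/63 = -0.292063…
E_cross = (6989/11475.5) / (-18.4/63) = -2.0852…
E_cross < 0 ⇒ the goods are complements.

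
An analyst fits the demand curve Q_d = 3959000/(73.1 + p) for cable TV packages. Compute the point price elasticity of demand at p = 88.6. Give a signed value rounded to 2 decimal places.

dQ_d/dp = −3959000/(73.1 + p)² = -151.414. At p = 88.6, Q_d = 24483.6.
Ed = (dQ_d/dp)·(p/Q_d) = (-151.414) × (88.6/24483.6) = -0.5479…

-0.55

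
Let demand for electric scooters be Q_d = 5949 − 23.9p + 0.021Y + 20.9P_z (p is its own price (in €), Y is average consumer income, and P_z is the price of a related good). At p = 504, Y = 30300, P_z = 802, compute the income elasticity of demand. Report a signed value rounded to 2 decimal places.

At the given values, Q_d = 5949 − 23.9(504) + 0.021(30300) + 20.9(802) = 11301.5.
∂Q_d/∂Y = 0.021.
E = (0.021) × (30300/11301.5) = 0.0563…

0.06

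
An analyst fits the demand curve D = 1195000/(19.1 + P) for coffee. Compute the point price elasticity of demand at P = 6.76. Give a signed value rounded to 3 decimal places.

-0.261

dD/dP = −1195000/(19.1 + P)² = -1786.94. At P = 6.76, D = 46210.4.
Ed = (dD/dP)·(P/D) = (-1786.94) × (6.76/46210.4) = -0.26140…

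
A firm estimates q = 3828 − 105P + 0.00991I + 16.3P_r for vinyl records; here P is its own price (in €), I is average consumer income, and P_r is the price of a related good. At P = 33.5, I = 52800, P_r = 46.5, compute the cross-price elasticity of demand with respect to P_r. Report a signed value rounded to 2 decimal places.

At the given values, q = 3828 − 105(33.5) + 0.00991(52800) + 16.3(46.5) = 1591.698.
∂q/∂P_r = 16.3.
E = (16.3) × (46.5/1591.698) = 0.4761…

0.48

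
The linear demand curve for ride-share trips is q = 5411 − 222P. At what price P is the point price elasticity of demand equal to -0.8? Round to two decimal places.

Ed = −222P/(5411 − 222P). Set this equal to -0.8:
222P = 0.8·(5411 − 222P) ⇒ 222P(1 + 0.8) = 0.8·5411
P = 0.8·5411 / (222·1.8) = 10.8328…

10.83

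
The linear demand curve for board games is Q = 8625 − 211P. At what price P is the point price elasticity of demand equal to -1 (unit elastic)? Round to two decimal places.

20.44

Ed = −211P/(8625 − 211P). Set this equal to -1:
211P = 1·(8625 − 211P) ⇒ 211P(1 + 1) = 1·8625
P = 1·8625 / (211·2) = 20.4383…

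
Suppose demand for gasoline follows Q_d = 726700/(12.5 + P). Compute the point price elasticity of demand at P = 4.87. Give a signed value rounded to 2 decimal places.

-0.28

dQ_d/dP = −726700/(12.5 + P)² = -2408.55. At P = 4.87, Q_d = 41836.5.
Ed = (dQ_d/dP)·(P/Q_d) = (-2408.55) × (4.87/41836.5) = -0.2803…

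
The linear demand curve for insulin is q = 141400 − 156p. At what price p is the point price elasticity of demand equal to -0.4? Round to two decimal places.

258.97

Ed = −156p/(141400 − 156p). Set this equal to -0.4:
156p = 0.4·(141400 − 156p) ⇒ 156p(1 + 0.4) = 0.4·141400
p = 0.4·141400 / (156·1.4) = 258.9743…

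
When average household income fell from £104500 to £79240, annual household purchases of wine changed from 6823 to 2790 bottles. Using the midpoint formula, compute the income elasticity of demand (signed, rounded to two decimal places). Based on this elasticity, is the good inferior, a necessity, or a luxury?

%ΔQ = (2790 − 6823)/[( 6823 + 2790)/2] = -4033/4806.5 = -0.839072…
%ΔIncome = (79240 − 104500)/[( 104500 + 79240)/2] = -25260/91870 = -0.274953…
E_income = (-4033/4806.5) / (-25260/91870) = 3.0516…
E_income > 1 ⇒ normal good, luxury.

3.05; luxury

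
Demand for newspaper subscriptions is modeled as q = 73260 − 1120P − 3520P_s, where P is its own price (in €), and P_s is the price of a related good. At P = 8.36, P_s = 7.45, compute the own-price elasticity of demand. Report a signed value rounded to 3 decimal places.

-0.249

At the given values, q = 73260 − 1120(8.36) − 3520(7.45) = 37672.8.
∂q/∂P = −1120.
E = (-1120) × (8.36/37672.8) = -0.24854…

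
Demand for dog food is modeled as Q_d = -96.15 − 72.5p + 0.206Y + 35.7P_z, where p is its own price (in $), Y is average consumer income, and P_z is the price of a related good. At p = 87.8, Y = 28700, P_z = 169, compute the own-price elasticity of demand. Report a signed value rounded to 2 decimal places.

-1.16

At the given values, Q_d = -96.15 − 72.5(87.8) + 0.206(28700) + 35.7(169) = 5483.85.
∂Q_d/∂p = −72.5.
E = (-72.5) × (87.8/5483.85) = -1.1607…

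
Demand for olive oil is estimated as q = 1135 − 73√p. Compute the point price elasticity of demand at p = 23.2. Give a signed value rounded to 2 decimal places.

-0.22

dq/dp = −73/(2√p) = -7.5779. At p = 23.2, q = 783.385.
Ed = (dq/dp)·(p/q) = (-7.5779) × (23.2/783.385) = -0.2244…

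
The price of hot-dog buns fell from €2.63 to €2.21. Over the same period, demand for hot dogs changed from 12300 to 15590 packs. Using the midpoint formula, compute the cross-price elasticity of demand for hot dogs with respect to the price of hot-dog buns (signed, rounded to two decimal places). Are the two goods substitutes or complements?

%ΔQ_{hot dogs} = (15590 − 12300)/avg = 3290/13945 = 0.235926…
%ΔP_{hot-dog buns} = (2.21 − 2.63)/avg = -0.42/2.42 = -0.173553…
E_cross = (3290/13945) / (-0.42/2.42) = -1.3593…
E_cross < 0 ⇒ the goods are complements.

-1.36; complements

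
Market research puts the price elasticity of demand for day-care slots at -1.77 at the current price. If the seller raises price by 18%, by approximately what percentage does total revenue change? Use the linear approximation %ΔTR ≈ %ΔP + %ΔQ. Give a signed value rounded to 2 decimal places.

-13.86%

%ΔQ ≈ Ed × %ΔP = (-1.77) × (+18%) = -31.8600%
%ΔTR ≈ %ΔP + %ΔQ = (+18%) + (-31.8600%) = -13.8600%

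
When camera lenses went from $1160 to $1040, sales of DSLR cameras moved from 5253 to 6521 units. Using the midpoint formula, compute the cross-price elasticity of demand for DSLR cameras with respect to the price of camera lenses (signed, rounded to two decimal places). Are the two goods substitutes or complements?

%ΔQ_{DSLR cameras} = (6521 − 5253)/avg = 1268/5887 = 0.215389…
%ΔP_{camera lenses} = (1040 − 1160)/avg = -120/1100 = -0.109090…
E_cross = (1268/5887) / (-120/1100) = -1.9744…
E_cross < 0 ⇒ the goods are complements.

-1.97; complements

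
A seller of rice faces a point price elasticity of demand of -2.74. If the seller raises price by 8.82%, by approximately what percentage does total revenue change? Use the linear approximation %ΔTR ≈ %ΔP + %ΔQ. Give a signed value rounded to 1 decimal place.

%ΔQ ≈ Ed × %ΔP = (-2.74) × (+8.82%) = -24.1668%
%ΔTR ≈ %ΔP + %ΔQ = (+8.82%) + (-24.1668%) = -15.3468%

-15.3%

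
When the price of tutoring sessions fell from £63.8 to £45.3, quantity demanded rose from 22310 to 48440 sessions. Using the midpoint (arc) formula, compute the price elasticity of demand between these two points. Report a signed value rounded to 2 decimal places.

-2.18

%ΔQ = (48440 − 22310) / [(22310 + 48440)/2] = 26130/35375 = 0.738657…
%ΔP = (45.3 − 63.8) / [(63.8 + 45.3)/2] = -18.5/54.55 = -0.339138…
Arc Ed = %ΔQ / %ΔP = (26130/35375) / (-18.5/54.55) = -2.1780…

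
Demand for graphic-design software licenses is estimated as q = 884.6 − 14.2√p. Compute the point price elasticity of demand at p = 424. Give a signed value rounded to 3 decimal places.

dq/dp = −14.2/(2√p) = -0.344806. At p = 424, q = 592.204.
Ed = (dq/dp)·(p/q) = (-0.344806) × (424/592.204) = -0.24687…

-0.247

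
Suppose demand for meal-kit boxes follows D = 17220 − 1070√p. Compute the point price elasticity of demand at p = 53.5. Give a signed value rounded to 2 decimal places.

-0.42

dD/dp = −1070/(2√p) = -73.1437. At p = 53.5, D = 9393.62.
Ed = (dD/dp)·(p/D) = (-73.1437) × (53.5/9393.62) = -0.4165…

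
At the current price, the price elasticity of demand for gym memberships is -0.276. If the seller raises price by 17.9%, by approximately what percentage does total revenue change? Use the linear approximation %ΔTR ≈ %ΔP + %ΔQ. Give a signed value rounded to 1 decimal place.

+13.0%

%ΔQ ≈ Ed × %ΔP = (-0.276) × (+17.9%) = -4.9404%
%ΔTR ≈ %ΔP + %ΔQ = (+17.9%) + (-4.9404%) = +12.9596%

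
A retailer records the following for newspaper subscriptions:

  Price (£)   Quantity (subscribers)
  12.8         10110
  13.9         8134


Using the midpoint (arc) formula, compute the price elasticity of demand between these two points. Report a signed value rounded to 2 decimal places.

%ΔQ = (8134 − 10110) / [(10110 + 8134)/2] = -1976/9122 = -0.216619…
%ΔP = (13.9 − 12.8) / [(12.8 + 13.9)/2] = 1.1/13.35 = 0.082397…
Arc Ed = %ΔQ / %ΔP = (-1976/9122) / (1.1/13.35) = -2.6289…

-2.63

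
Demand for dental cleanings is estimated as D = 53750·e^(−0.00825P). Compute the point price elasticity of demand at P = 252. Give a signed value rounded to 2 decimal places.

-2.08

dD/dP = −0.00825·D = -55.4542. At P = 252, D = 6721.72.
Ed = (dD/dP)·(P/D) = (-55.4542) × (252/6721.72) = -2.079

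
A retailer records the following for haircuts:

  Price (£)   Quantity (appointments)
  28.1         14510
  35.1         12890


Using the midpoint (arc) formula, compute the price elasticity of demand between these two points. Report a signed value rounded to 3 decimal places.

-0.534

%ΔQ = (12890 − 14510) / [(14510 + 12890)/2] = -1620/13700 = -0.118248…
%ΔP = (35.1 − 28.1) / [(28.1 + 35.1)/2] = 7/31.6 = 0.221518…
Arc Ed = %ΔQ / %ΔP = (-1620/13700) / (7/31.6) = -0.53380…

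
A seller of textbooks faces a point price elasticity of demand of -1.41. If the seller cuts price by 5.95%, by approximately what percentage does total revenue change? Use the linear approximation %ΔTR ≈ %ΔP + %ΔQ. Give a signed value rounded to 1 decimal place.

%ΔQ ≈ Ed × %ΔP = (-1.41) × (-5.95%) = +8.3895%
%ΔTR ≈ %ΔP + %ΔQ = (-5.95%) + (+8.3895%) = +2.4395%

+2.4%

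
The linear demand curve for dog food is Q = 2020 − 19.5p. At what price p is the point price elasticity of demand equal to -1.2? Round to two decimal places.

Ed = −19.5p/(2020 − 19.5p). Set this equal to -1.2:
19.5p = 1.2·(2020 − 19.5p) ⇒ 19.5p(1 + 1.2) = 1.2·2020
p = 1.2·2020 / (19.5·2.2) = 56.5034…

56.50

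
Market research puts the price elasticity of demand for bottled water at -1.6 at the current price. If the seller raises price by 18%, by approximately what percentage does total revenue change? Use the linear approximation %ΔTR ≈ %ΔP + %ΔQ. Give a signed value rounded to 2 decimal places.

-10.80%

%ΔQ ≈ Ed × %ΔP = (-1.6) × (+18%) = -28.8000%
%ΔTR ≈ %ΔP + %ΔQ = (+18%) + (-28.8000%) = -10.8000%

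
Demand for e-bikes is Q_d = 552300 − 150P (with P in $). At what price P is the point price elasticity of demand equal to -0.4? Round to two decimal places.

Ed = −150P/(552300 − 150P). Set this equal to -0.4:
150P = 0.4·(552300 − 150P) ⇒ 150P(1 + 0.4) = 0.4·552300
P = 0.4·552300 / (150·1.4) = 1052

1052.00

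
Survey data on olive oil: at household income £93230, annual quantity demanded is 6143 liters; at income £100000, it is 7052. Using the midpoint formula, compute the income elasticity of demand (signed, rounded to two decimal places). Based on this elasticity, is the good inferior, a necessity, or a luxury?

%ΔQ = (7052 − 6143)/[( 6143 + 7052)/2] = 909/6597.5 = 0.137779…
%ΔIncome = (100000 − 93230)/[( 93230 + 100000)/2] = 6770/96615 = 0.070071…
E_income = (909/6597.5) / (6770/96615) = 1.9662…
E_income > 1 ⇒ normal good, luxury.

1.97; luxury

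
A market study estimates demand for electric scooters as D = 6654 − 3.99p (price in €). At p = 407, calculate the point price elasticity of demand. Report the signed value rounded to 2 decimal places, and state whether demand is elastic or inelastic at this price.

-0.32; inelastic

dD/dp = −3.99. At p = 407, D = 6654 − 3.99(407) = 5030.07.
Ed = (dD/dp)·(p/D) = −3.99 × (407/5030.07) = -0.3228…
|Ed| = 0.32 < 1, so demand is inelastic.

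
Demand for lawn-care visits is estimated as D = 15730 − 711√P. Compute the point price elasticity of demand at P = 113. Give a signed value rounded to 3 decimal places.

-0.462

dD/dP = −711/(2√P) = -33.4426. At P = 113, D = 8171.97.
Ed = (dD/dP)·(P/D) = (-33.4426) × (113/8171.97) = -0.46243…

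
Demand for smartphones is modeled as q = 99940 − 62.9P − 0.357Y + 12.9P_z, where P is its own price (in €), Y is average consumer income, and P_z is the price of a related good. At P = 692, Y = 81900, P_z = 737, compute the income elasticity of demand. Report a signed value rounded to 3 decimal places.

-0.797

At the given values, q = 99940 − 62.9(692) − 0.357(81900) + 12.9(737) = 36682.2.
∂q/∂Y = -0.357.
E = (-0.357) × (81900/36682.2) = -0.79707…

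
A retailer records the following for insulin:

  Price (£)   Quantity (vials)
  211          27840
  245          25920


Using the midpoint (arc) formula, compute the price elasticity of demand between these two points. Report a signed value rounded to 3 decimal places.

%ΔQ = (25920 − 27840) / [(27840 + 25920)/2] = -1920/26880 = -0.071428…
%ΔP = (245 − 211) / [(211 + 245)/2] = 34/228 = 0.149122…
Arc Ed = %ΔQ / %ΔP = (-1920/26880) / (34/228) = -0.47899…

-0.479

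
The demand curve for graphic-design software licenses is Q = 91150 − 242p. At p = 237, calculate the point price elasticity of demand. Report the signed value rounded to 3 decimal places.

dQ/dp = −242. At p = 237, Q = 91150 − 242(237) = 33796.
Ed = (dQ/dp)·(p/Q) = −242 × (237/33796) = -1.69706…

-1.697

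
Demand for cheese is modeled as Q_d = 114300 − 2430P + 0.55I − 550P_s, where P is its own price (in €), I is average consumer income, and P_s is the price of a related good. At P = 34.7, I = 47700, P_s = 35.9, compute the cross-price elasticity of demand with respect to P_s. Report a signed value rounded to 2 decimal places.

At the given values, Q_d = 114300 − 2430(34.7) + 0.55(47700) − 550(35.9) = 36469.
∂Q_d/∂P_s = -550.
E = (-550) × (35.9/36469) = -0.5414…

-0.54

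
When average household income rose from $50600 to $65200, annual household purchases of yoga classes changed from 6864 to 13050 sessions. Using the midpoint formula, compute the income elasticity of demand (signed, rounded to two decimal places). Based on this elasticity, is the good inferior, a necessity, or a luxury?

2.46; luxury

%ΔQ = (13050 − 6864)/[( 6864 + 13050)/2] = 6186/9957 = 0.621271…
%ΔIncome = (65200 − 50600)/[( 50600 + 65200)/2] = 14600/57900 = 0.252158…
E_income = (6186/9957) / (14600/57900) = 2.4638…
E_income > 1 ⇒ normal good, luxury.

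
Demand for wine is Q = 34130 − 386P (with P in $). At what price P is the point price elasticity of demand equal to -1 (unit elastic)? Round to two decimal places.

Ed = −386P/(34130 − 386P). Set this equal to -1:
386P = 1·(34130 − 386P) ⇒ 386P(1 + 1) = 1·34130
P = 1·34130 / (386·2) = 44.2098…

44.21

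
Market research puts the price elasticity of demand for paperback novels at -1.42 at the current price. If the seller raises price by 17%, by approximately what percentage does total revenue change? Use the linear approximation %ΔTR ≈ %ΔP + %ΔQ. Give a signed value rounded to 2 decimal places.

%ΔQ ≈ Ed × %ΔP = (-1.42) × (+17%) = -24.1400%
%ΔTR ≈ %ΔP + %ΔQ = (+17%) + (-24.1400%) = -7.1400%

-7.14%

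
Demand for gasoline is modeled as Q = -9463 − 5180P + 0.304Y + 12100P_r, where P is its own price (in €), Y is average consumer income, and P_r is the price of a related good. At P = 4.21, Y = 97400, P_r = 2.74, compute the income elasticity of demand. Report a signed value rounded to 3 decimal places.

0.940

At the given values, Q = -9463 − 5180(4.21) + 0.304(97400) + 12100(2.74) = 31492.8.
∂Q/∂Y = 0.304.
E = (0.304) × (97400/31492.8) = 0.94020…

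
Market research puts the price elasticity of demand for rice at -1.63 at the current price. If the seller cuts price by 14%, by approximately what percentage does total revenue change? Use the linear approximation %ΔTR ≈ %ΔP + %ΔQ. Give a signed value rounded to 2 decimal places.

%ΔQ ≈ Ed × %ΔP = (-1.63) × (-14%) = +22.8200%
%ΔTR ≈ %ΔP + %ΔQ = (-14%) + (+22.8200%) = +8.8200%

+8.82%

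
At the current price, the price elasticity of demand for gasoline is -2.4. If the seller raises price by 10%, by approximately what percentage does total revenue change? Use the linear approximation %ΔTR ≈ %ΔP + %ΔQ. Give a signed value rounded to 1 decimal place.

%ΔQ ≈ Ed × %ΔP = (-2.4) × (+10%) = -24.0000%
%ΔTR ≈ %ΔP + %ΔQ = (+10%) + (-24.0000%) = -14.0000%

-14.0%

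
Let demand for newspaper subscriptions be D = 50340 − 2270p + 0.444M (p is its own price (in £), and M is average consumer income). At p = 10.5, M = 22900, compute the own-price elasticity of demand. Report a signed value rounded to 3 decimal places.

-0.650

At the given values, D = 50340 − 2270(10.5) + 0.444(22900) = 36672.6.
∂D/∂p = −2270.
E = (-2270) × (10.5/36672.6) = -0.64994…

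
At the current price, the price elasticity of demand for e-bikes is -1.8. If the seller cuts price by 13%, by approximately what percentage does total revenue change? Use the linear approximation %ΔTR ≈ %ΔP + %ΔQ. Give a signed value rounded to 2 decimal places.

+10.40%

%ΔQ ≈ Ed × %ΔP = (-1.8) × (-13%) = +23.4000%
%ΔTR ≈ %ΔP + %ΔQ = (-13%) + (+23.4000%) = +10.4000%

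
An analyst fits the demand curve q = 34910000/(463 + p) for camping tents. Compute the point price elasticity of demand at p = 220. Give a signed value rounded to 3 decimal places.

dq/dp = −34910000/(463 + p)² = -74.8356. At p = 220, q = 51112.7.
Ed = (dq/dp)·(p/q) = (-74.8356) × (220/51112.7) = -0.32210…

-0.322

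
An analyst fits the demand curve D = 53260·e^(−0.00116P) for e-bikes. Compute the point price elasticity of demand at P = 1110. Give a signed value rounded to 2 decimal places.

dD/dP = −0.00116·D = -17.0475. At P = 1110, D = 14696.2.
Ed = (dD/dP)·(P/D) = (-17.0475) × (1110/14696.2) = -1.2876

-1.29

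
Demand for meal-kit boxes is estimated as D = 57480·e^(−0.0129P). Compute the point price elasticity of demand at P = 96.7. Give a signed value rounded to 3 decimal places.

-1.247

dD/dP = −0.0129·D = -212.988. At P = 96.7, D = 16510.7.
Ed = (dD/dP)·(P/D) = (-212.988) × (96.7/16510.7) = -1.24743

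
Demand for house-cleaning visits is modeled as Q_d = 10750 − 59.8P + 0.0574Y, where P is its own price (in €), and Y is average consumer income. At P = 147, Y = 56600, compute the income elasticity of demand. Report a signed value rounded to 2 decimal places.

0.62

At the given values, Q_d = 10750 − 59.8(147) + 0.0574(56600) = 5208.24.
∂Q_d/∂Y = 0.0574.
E = (0.0574) × (56600/5208.24) = 0.6237…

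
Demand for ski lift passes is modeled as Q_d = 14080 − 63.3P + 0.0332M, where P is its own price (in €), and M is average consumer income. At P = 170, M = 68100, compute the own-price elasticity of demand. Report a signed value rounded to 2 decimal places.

-1.93

At the given values, Q_d = 14080 − 63.3(170) + 0.0332(68100) = 5579.92.
∂Q_d/∂P = −63.3.
E = (-63.3) × (170/5579.92) = -1.9285…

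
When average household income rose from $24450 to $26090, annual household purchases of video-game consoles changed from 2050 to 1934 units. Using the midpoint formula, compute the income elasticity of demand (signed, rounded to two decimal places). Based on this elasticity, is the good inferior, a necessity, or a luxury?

%ΔQ = (1934 − 2050)/[( 2050 + 1934)/2] = -116/1992 = -0.058232…
%ΔIncome = (26090 − 24450)/[( 24450 + 26090)/2] = 1640/25270 = 0.064899…
E_income = (-116/1992) / (1640/25270) = -0.8972…
E_income < 0 ⇒ inferior good.

-0.90; inferior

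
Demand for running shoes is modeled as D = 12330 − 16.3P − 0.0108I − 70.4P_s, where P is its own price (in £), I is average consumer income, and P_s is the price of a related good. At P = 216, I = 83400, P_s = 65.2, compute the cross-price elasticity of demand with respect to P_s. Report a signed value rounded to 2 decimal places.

-1.38

At the given values, D = 12330 − 16.3(216) − 0.0108(83400) − 70.4(65.2) = 3318.4.
∂D/∂P_s = -70.4.
E = (-70.4) × (65.2/3318.4) = -1.3832…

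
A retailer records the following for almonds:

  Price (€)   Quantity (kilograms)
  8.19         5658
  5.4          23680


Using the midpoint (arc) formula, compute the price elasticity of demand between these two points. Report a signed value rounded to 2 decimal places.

%ΔQ = (23680 − 5658) / [(5658 + 23680)/2] = 18022/14669 = 1.228577…
%ΔP = (5.4 − 8.19) / [(8.19 + 5.4)/2] = -2.79/6.795 = -0.410596…
Arc Ed = %ΔQ / %ΔP = (18022/14669) / (-2.79/6.795) = -2.9921…

-2.99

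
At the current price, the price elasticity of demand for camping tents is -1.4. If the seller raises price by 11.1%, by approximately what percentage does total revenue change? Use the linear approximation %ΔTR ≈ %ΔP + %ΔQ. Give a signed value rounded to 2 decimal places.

-4.44%

%ΔQ ≈ Ed × %ΔP = (-1.4) × (+11.1%) = -15.5400%
%ΔTR ≈ %ΔP + %ΔQ = (+11.1%) + (-15.5400%) = -4.4400%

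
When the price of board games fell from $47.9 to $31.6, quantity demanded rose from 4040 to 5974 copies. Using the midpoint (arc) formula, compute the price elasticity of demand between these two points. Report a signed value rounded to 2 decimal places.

%ΔQ = (5974 − 4040) / [(4040 + 5974)/2] = 1934/5007 = 0.386259…
%ΔP = (31.6 − 47.9) / [(47.9 + 31.6)/2] = -16.3/39.75 = -0.410062…
Arc Ed = %ΔQ / %ΔP = (1934/5007) / (-16.3/39.75) = -0.9419…

-0.94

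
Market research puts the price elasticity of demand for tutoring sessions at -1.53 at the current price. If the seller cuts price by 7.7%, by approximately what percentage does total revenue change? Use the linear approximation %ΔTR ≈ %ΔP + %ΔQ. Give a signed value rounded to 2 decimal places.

%ΔQ ≈ Ed × %ΔP = (-1.53) × (-7.7%) = +11.7810%
%ΔTR ≈ %ΔP + %ΔQ = (-7.7%) + (+11.7810%) = +4.0810%

+4.08%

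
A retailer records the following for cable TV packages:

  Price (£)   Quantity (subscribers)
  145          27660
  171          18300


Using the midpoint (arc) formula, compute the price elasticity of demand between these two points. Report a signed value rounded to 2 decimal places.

%ΔQ = (18300 − 27660) / [(27660 + 18300)/2] = -9360/22980 = -0.407310…
%ΔP = (171 − 145) / [(145 + 171)/2] = 26/158 = 0.164556…
Arc Ed = %ΔQ / %ΔP = (-9360/22980) / (26/158) = -2.4751…

-2.48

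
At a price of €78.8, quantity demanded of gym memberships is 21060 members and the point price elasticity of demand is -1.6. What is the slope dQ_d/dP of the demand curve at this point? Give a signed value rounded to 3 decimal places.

-427.614

Ed = (dQ_d/dP)·(P/Q_d) ⇒ dQ_d/dP = Ed·Q_d/P = (-1.6)·21060/78.8 = -427.61421…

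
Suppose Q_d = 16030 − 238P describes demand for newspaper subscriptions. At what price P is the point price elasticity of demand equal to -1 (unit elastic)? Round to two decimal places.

33.68

Ed = −238P/(16030 − 238P). Set this equal to -1:
238P = 1·(16030 − 238P) ⇒ 238P(1 + 1) = 1·16030
P = 1·16030 / (238·2) = 33.6764…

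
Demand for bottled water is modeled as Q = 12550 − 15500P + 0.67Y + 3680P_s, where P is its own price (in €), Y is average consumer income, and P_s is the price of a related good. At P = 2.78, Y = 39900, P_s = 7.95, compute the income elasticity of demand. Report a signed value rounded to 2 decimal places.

1.05

At the given values, Q = 12550 − 15500(2.78) + 0.67(39900) + 3680(7.95) = 25449.
∂Q/∂Y = 0.67.
E = (0.67) × (39900/25449) = 1.0504…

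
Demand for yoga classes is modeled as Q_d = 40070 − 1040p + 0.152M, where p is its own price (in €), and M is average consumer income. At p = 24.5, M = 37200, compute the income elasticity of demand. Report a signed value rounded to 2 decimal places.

0.28

At the given values, Q_d = 40070 − 1040(24.5) + 0.152(37200) = 20244.4.
∂Q_d/∂M = 0.152.
E = (0.152) × (37200/20244.4) = 0.2793…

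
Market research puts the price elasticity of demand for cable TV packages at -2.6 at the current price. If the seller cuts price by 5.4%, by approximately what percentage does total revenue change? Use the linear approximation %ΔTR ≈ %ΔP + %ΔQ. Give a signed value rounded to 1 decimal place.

%ΔQ ≈ Ed × %ΔP = (-2.6) × (-5.4%) = +14.0400%
%ΔTR ≈ %ΔP + %ΔQ = (-5.4%) + (+14.0400%) = +8.6400%

+8.6%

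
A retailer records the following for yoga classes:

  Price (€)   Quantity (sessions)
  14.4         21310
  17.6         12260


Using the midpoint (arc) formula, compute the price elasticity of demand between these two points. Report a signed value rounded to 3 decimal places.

-2.696

%ΔQ = (12260 − 21310) / [(21310 + 12260)/2] = -9050/16785 = -0.539171…
%ΔP = (17.6 − 14.4) / [(14.4 + 17.6)/2] = 3.2/16 = 0.2
Arc Ed = %ΔQ / %ΔP = (-9050/16785) / (3.2/16) = -2.69585…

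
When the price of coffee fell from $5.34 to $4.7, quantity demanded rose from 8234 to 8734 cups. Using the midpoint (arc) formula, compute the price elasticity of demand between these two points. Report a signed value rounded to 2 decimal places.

-0.46

%ΔQ = (8734 − 8234) / [(8234 + 8734)/2] = 500/8484 = 0.058934…
%ΔP = (4.7 − 5.34) / [(5.34 + 4.7)/2] = -0.64/5.02 = -0.127490…
Arc Ed = %ΔQ / %ΔP = (500/8484) / (-0.64/5.02) = -0.4622…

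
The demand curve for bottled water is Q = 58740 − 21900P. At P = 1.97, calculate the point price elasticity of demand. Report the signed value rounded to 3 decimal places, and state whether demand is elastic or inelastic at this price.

-2.766; elastic

dQ/dP = −21900. At P = 1.97, Q = 58740 − 21900(1.97) = 15597.
Ed = (dQ/dP)·(P/Q) = −21900 × (1.97/15597) = -2.76610…
|Ed| = 2.766 > 1, so demand is elastic.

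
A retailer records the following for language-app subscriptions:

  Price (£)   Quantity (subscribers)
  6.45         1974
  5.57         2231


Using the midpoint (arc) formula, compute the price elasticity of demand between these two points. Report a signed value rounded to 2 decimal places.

%ΔQ = (2231 − 1974) / [(1974 + 2231)/2] = 257/2102.5 = 0.122235…
%ΔP = (5.57 − 6.45) / [(6.45 + 5.57)/2] = -0.88/6.01 = -0.146422…
Arc Ed = %ΔQ / %ΔP = (257/2102.5) / (-0.88/6.01) = -0.8348…

-0.83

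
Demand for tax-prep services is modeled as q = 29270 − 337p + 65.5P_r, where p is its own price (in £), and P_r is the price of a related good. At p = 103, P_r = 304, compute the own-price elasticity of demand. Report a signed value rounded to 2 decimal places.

At the given values, q = 29270 − 337(103) + 65.5(304) = 14471.
∂q/∂p = −337.
E = (-337) × (103/14471) = -2.3986…

-2.40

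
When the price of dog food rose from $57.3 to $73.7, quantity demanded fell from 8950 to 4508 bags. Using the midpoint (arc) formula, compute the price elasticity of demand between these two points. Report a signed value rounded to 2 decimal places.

%ΔQ = (4508 − 8950) / [(8950 + 4508)/2] = -4442/6729 = -0.660127…
%ΔP = (73.7 − 57.3) / [(57.3 + 73.7)/2] = 16.4/65.5 = 0.250381…
Arc Ed = %ΔQ / %ΔP = (-4442/6729) / (16.4/65.5) = -2.6364…

-2.64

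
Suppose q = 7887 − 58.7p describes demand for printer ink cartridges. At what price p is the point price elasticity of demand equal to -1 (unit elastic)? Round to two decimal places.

67.18

Ed = −58.7p/(7887 − 58.7p). Set this equal to -1:
58.7p = 1·(7887 − 58.7p) ⇒ 58.7p(1 + 1) = 1·7887
p = 1·7887 / (58.7·2) = 67.1805…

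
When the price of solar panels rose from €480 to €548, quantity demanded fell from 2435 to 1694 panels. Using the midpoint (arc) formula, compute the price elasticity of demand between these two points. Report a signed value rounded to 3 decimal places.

-2.713

%ΔQ = (1694 − 2435) / [(2435 + 1694)/2] = -741/2064.5 = -0.358924…
%ΔP = (548 − 480) / [(480 + 548)/2] = 68/514 = 0.132295…
Arc Ed = %ΔQ / %ΔP = (-741/2064.5) / (68/514) = -2.71304…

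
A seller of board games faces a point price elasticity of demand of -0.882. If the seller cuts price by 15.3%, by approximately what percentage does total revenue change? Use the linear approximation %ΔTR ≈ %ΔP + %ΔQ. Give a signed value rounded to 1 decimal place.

-1.8%

%ΔQ ≈ Ed × %ΔP = (-0.882) × (-15.3%) = +13.4946%
%ΔTR ≈ %ΔP + %ΔQ = (-15.3%) + (+13.4946%) = -1.8054%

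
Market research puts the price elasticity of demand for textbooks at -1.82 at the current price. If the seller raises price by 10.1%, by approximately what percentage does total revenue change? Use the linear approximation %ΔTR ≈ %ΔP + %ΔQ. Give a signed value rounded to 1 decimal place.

%ΔQ ≈ Ed × %ΔP = (-1.82) × (+10.1%) = -18.3820%
%ΔTR ≈ %ΔP + %ΔQ = (+10.1%) + (-18.3820%) = -8.2820%

-8.3%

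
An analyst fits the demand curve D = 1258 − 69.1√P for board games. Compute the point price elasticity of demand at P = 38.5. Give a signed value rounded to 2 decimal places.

dD/dP = −69.1/(2√P) = -5.56824. At P = 38.5, D = 829.246.
Ed = (dD/dP)·(P/D) = (-5.56824) × (38.5/829.246) = -0.2585…

-0.26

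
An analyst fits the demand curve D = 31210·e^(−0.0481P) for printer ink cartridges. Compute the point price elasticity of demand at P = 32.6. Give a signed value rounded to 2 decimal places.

dD/dP = −0.0481·D = -312.924. At P = 32.6, D = 6505.7.
Ed = (dD/dP)·(P/D) = (-312.924) × (32.6/6505.7) = -1.5680…

-1.57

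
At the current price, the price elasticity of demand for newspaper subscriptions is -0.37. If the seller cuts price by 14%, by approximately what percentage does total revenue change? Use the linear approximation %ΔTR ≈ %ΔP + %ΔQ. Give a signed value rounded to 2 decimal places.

-8.82%

%ΔQ ≈ Ed × %ΔP = (-0.37) × (-14%) = +5.1800%
%ΔTR ≈ %ΔP + %ΔQ = (-14%) + (+5.1800%) = -8.8200%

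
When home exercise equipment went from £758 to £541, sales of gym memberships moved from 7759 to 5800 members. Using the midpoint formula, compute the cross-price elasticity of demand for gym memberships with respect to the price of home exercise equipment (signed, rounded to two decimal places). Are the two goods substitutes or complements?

0.86; substitutes

%ΔQ_{gym memberships} = (5800 − 7759)/avg = -1959/6779.5 = -0.288959…
%ΔP_{home exercise equipment} = (541 − 758)/avg = -217/649.5 = -0.334103…
E_cross = (-1959/6779.5) / (-217/649.5) = 0.8648…
E_cross > 0 ⇒ the goods are substitutes.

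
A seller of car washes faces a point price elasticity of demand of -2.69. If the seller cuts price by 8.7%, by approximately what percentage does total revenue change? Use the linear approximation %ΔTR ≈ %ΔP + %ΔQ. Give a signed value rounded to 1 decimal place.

+14.7%

%ΔQ ≈ Ed × %ΔP = (-2.69) × (-8.7%) = +23.4030%
%ΔTR ≈ %ΔP + %ΔQ = (-8.7%) + (+23.4030%) = +14.7030%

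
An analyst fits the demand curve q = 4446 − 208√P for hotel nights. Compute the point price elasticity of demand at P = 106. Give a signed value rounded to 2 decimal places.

dq/dP = −208/(2√P) = -10.1014. At P = 106, q = 2304.51.
Ed = (dq/dP)·(P/q) = (-10.1014) × (106/2304.51) = -0.4646…

-0.46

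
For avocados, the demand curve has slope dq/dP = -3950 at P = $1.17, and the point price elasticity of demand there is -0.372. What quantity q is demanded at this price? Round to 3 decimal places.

Ed = (dq/dP)·(P/q) ⇒ q = (dq/dP)·P/Ed = (-3950)·1.17/(-0.372) = 12423.38709…

12423.387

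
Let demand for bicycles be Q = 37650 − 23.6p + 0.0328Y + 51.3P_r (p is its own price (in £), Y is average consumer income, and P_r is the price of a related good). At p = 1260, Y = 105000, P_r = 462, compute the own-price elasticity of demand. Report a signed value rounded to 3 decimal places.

At the given values, Q = 37650 − 23.6(1260) + 0.0328(105000) + 51.3(462) = 35058.6.
∂Q/∂p = −23.6.
E = (-23.6) × (1260/35058.6) = -0.84817…

-0.848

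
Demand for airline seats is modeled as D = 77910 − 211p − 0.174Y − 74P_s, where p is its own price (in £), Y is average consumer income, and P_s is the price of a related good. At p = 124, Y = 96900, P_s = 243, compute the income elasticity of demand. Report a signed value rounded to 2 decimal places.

At the given values, D = 77910 − 211(124) − 0.174(96900) − 74(243) = 16903.4.
∂D/∂Y = -0.174.
E = (-0.174) × (96900/16903.4) = -0.9974…

-1.00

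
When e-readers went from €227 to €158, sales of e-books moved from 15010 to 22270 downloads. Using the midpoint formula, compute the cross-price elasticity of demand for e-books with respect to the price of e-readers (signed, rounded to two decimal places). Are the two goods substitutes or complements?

-1.09; complements

%ΔQ_{e-books} = (22270 − 15010)/avg = 7260/18640 = 0.389484…
%ΔP_{e-readers} = (158 − 227)/avg = -69/192.5 = -0.358441…
E_cross = (7260/18640) / (-69/192.5) = -1.0866…
E_cross < 0 ⇒ the goods are complements.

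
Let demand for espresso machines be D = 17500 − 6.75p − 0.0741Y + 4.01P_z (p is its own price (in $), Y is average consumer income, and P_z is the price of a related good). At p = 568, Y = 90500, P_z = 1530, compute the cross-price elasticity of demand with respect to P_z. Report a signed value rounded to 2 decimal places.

0.47

At the given values, D = 17500 − 6.75(568) − 0.0741(90500) + 4.01(1530) = 13095.25.
∂D/∂P_z = 4.01.
E = (4.01) × (1530/13095.25) = 0.4685…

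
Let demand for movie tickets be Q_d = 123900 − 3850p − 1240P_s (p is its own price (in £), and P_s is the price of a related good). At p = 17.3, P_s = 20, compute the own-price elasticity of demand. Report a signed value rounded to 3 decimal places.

At the given values, Q_d = 123900 − 3850(17.3) − 1240(20) = 32495.
∂Q_d/∂p = −3850.
E = (-3850) × (17.3/32495) = -2.04969…

-2.050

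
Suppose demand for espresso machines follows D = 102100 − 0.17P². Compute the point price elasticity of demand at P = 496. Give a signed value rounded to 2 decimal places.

-1.39

dD/dP = −2·0.17·P = -168.64. At P = 496, D = 60277.28.
Ed = (dD/dP)·(P/D) = (-168.64) × (496/60277.28) = -1.3876…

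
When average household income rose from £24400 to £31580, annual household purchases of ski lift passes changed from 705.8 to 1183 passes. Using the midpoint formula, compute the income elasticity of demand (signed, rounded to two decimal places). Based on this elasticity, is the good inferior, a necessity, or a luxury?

1.97; luxury

%ΔQ = (1183 − 705.8)/[( 705.8 + 1183)/2] = 477.2/944.4 = 0.505294…
%ΔIncome = (31580 − 24400)/[( 24400 + 31580)/2] = 7180/27990 = 0.256520…
E_income = (477.2/944.4) / (7180/27990) = 1.9698…
E_income > 1 ⇒ normal good, luxury.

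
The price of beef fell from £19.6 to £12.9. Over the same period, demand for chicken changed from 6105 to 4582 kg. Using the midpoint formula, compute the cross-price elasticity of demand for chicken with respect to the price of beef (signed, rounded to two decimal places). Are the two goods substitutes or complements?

%ΔQ_{chicken} = (4582 − 6105)/avg = -1523/5343.5 = -0.285019…
%ΔP_{beef} = (12.9 − 19.6)/avg = -6.7/16.25 = -0.412307…
E_cross = (-1523/5343.5) / (-6.7/16.25) = 0.6912…
E_cross > 0 ⇒ the goods are substitutes.

0.69; substitutes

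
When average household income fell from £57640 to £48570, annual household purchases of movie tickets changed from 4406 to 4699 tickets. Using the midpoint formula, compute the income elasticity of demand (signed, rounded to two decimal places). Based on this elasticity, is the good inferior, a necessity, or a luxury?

%ΔQ = (4699 − 4406)/[( 4406 + 4699)/2] = 293/4552.5 = 0.064360…
%ΔIncome = (48570 − 57640)/[( 57640 + 48570)/2] = -9070/53105 = -0.170793…
E_income = (293/4552.5) / (-9070/53105) = -0.3768…
E_income < 0 ⇒ inferior good.

-0.38; inferior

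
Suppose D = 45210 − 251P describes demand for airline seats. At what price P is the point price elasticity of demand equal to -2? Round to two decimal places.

Ed = −251P/(45210 − 251P). Set this equal to -2:
251P = 2·(45210 − 251P) ⇒ 251P(1 + 2) = 2·45210
P = 2·45210 / (251·3) = 120.0796…

120.08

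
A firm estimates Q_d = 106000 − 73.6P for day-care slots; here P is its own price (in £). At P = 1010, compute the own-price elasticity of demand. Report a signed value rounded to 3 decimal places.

At the given values, Q_d = 106000 − 73.6(1010) = 31664.
∂Q_d/∂P = −73.6.
E = (-73.6) × (1010/31664) = -2.34765…

-2.348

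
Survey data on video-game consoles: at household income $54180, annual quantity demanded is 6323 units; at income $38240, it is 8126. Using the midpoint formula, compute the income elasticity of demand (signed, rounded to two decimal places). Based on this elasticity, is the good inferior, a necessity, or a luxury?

-0.72; inferior

%ΔQ = (8126 − 6323)/[( 6323 + 8126)/2] = 1803/7224.5 = 0.249567…
%ΔIncome = (38240 − 54180)/[( 54180 + 38240)/2] = -15940/46210 = -0.344946…
E_income = (1803/7224.5) / (-15940/46210) = -0.7234…
E_income < 0 ⇒ inferior good.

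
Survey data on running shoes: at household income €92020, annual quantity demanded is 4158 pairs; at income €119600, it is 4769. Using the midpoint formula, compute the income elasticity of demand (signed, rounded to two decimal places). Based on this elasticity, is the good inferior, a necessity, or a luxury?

%ΔQ = (4769 − 4158)/[( 4158 + 4769)/2] = 611/4463.5 = 0.136888…
%ΔIncome = (119600 − 92020)/[( 92020 + 119600)/2] = 27580/105810 = 0.260655…
E_income = (611/4463.5) / (27580/105810) = 0.5251…
0 < E_income < 1 ⇒ normal good, necessity.

0.53; necessity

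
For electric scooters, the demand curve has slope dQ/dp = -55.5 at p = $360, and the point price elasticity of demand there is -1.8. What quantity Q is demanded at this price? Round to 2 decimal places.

11100.00

Ed = (dQ/dp)·(p/Q) ⇒ Q = (dQ/dp)·p/Ed = (-55.5)·360/(-1.8) = 11100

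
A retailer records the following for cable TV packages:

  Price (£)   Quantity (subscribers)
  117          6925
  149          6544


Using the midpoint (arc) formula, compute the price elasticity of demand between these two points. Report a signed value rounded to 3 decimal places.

%ΔQ = (6544 − 6925) / [(6925 + 6544)/2] = -381/6734.5 = -0.056574…
%ΔP = (149 − 117) / [(117 + 149)/2] = 32/133 = 0.240601…
Arc Ed = %ΔQ / %ΔP = (-381/6734.5) / (32/133) = -0.23513…

-0.235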